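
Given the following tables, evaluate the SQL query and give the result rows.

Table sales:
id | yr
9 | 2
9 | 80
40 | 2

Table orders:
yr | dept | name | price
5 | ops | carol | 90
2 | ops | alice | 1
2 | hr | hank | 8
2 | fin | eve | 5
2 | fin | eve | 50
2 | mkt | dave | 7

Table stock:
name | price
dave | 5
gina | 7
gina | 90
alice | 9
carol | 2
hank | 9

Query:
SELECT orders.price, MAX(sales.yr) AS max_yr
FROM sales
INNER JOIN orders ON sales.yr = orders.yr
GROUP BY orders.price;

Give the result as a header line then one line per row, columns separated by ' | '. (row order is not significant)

After JOIN orders (10 rows):
sales.id | sales.yr | orders.yr | orders.dept | orders.name | orders.price
9 | 2 | 2 | ops | alice | 1
9 | 2 | 2 | hr | hank | 8
9 | 2 | 2 | fin | eve | 5
9 | 2 | 2 | fin | eve | 50
9 | 2 | 2 | mkt | dave | 7
40 | 2 | 2 | ops | alice | 1
40 | 2 | 2 | hr | hank | 8
40 | 2 | 2 | fin | eve | 5
40 | 2 | 2 | fin | eve | 50
40 | 2 | 2 | mkt | dave | 7
After GROUP BY (5 rows):
orders.price | max_yr
1 | 2
8 | 2
5 | 2
50 | 2
7 | 2

== RESULT ==
orders.price | max_yr
1 | 2
8 | 2
5 | 2
50 | 2
7 | 2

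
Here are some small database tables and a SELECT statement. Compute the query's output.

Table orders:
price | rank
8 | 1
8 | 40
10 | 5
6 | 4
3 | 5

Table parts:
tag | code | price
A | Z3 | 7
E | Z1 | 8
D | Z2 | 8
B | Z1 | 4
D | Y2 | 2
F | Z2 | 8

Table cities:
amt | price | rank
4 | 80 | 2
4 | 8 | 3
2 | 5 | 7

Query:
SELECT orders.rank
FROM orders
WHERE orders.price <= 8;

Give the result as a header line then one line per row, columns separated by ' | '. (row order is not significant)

After WHERE (4 rows):
orders.price | orders.rank
8 | 1
8 | 40
6 | 4
3 | 5
After SELECT (4 rows):
orders.rank
1
40
4
5

== RESULT ==
orders.rank
1
40
4
5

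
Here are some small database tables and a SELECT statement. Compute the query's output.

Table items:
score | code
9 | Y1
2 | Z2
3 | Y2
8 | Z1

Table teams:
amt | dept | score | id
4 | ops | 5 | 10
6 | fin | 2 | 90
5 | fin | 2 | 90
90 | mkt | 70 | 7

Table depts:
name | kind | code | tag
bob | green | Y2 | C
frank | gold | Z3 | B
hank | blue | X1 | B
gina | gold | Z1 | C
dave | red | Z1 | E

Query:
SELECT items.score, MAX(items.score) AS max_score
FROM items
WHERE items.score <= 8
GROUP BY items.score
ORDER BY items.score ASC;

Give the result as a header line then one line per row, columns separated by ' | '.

== RESULT ==
items.score | max_score
2 | 2
3 | 3
8 | 8

Derivation:
After WHERE (3 rows):
items.score | items.code
2 | Z2
3 | Y2
8 | Z1
After GROUP BY (3 rows):
items.score | max_score
2 | 2
3 | 3
8 | 8
After ORDER BY (3 rows):
items.score | max_score
2 | 2
3 | 3
8 | 8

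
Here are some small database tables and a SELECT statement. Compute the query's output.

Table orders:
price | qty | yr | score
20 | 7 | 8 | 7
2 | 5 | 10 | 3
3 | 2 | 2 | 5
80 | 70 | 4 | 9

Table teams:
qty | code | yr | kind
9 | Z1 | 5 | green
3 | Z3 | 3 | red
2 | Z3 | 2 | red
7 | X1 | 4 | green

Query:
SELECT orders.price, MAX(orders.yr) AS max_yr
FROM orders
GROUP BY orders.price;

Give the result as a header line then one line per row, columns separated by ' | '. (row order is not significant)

After GROUP BY (4 rows):
orders.price | max_yr
20 | 8
2 | 10
3 | 2
80 | 4

== RESULT ==
orders.price | max_yr
20 | 8
2 | 10
3 | 2
80 | 4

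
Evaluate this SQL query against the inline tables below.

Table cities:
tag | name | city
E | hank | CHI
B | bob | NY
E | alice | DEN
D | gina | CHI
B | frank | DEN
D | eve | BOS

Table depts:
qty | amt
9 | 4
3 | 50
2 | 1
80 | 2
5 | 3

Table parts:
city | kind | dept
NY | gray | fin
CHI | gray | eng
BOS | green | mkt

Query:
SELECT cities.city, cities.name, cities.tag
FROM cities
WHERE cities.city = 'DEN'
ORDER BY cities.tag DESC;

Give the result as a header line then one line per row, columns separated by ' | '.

== RESULT ==
cities.city | cities.name | cities.tag
DEN | alice | E
DEN | frank | B

Derivation:
After WHERE (2 rows):
cities.tag | cities.name | cities.city
E | alice | DEN
B | frank | DEN
After SELECT (2 rows):
cities.city | cities.name | cities.tag
DEN | alice | E
DEN | frank | B
After ORDER BY (2 rows):
cities.city | cities.name | cities.tag
DEN | alice | E
DEN | frank | B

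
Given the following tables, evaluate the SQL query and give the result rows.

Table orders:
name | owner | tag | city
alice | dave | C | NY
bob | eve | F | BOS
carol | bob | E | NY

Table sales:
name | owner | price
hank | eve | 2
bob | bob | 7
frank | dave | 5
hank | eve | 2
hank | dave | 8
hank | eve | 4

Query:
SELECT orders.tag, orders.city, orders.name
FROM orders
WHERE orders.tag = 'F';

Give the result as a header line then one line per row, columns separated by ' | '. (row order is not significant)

After WHERE (1 rows):
orders.name | orders.owner | orders.tag | orders.city
bob | eve | F | BOS
After SELECT (1 rows):
orders.tag | orders.city | orders.name
F | BOS | bob

== RESULT ==
orders.tag | orders.city | orders.name
F | BOS | bob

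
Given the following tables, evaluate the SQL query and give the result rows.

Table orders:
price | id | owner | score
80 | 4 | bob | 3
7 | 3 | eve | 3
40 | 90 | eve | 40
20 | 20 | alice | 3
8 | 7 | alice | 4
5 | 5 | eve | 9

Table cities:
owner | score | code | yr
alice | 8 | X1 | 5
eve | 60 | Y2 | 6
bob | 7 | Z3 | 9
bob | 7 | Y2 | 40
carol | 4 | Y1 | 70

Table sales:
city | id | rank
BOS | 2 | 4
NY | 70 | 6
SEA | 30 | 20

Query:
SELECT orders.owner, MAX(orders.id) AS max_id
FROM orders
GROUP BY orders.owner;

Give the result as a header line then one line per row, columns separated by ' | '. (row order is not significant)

After GROUP BY (3 rows):
orders.owner | max_id
bob | 4
eve | 90
alice | 20

== RESULT ==
orders.owner | max_id
bob | 4
eve | 90
alice | 20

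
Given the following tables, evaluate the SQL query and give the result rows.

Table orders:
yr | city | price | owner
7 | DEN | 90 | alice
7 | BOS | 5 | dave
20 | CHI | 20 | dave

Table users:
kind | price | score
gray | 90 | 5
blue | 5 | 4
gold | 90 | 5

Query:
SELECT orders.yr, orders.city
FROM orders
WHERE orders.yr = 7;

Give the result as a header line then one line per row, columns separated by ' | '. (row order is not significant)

After WHERE (2 rows):
orders.yr | orders.city | orders.price | orders.owner
7 | DEN | 90 | alice
7 | BOS | 5 | dave
After SELECT (2 rows):
orders.yr | orders.city
7 | DEN
7 | BOS

== RESULT ==
orders.yr | orders.city
7 | DEN
7 | BOS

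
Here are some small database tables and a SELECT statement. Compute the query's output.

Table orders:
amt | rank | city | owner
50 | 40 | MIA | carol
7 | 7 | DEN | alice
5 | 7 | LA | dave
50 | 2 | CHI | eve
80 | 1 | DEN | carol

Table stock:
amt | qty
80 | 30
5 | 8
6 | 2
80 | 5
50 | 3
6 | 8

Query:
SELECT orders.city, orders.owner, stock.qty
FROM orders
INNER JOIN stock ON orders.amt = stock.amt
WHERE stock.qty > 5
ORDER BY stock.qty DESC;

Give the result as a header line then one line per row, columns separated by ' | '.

== RESULT ==
orders.city | orders.owner | stock.qty
DEN | carol | 30
LA | dave | 8

Derivation:
After JOIN stock (5 rows):
orders.amt | orders.rank | orders.city | orders.owner | stock.amt | stock.qty
50 | 40 | MIA | carol | 50 | 3
5 | 7 | LA | dave | 5 | 8
50 | 2 | CHI | eve | 50 | 3
80 | 1 | DEN | carol | 80 | 30
80 | 1 | DEN | carol | 80 | 5
After WHERE (2 rows):
orders.amt | orders.rank | orders.city | orders.owner | stock.amt | stock.qty
5 | 7 | LA | dave | 5 | 8
80 | 1 | DEN | carol | 80 | 30
After SELECT (2 rows):
orders.city | orders.owner | stock.qty
LA | dave | 8
DEN | carol | 30
After ORDER BY (2 rows):
orders.city | orders.owner | stock.qty
DEN | carol | 30
LA | dave | 8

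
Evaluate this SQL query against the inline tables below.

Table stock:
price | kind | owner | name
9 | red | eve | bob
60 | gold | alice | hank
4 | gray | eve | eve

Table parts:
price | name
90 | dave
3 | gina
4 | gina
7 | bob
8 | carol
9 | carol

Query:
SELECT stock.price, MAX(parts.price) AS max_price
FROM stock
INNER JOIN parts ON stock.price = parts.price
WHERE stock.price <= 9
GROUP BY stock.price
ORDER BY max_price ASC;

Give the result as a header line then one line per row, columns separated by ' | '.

== RESULT ==
stock.price | max_price
4 | 4
9 | 9

Derivation:
After JOIN parts (2 rows):
stock.price | stock.kind | stock.owner | stock.name | parts.price | parts.name
9 | red | eve | bob | 9 | carol
4 | gray | eve | eve | 4 | gina
After WHERE (2 rows):
stock.price | stock.kind | stock.owner | stock.name | parts.price | parts.name
9 | red | eve | bob | 9 | carol
4 | gray | eve | eve | 4 | gina
After GROUP BY (2 rows):
stock.price | max_price
9 | 9
4 | 4
After ORDER BY (2 rows):
stock.price | max_price
4 | 4
9 | 9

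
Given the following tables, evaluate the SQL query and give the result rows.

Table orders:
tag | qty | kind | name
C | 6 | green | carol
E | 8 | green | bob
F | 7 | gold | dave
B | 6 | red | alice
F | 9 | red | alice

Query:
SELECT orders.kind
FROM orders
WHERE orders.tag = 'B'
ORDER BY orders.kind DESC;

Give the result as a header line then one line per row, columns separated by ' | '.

== RESULT ==
orders.kind
red

Derivation:
After WHERE (1 rows):
orders.tag | orders.qty | orders.kind | orders.name
B | 6 | red | alice
After SELECT (1 rows):
orders.kind
red
After ORDER BY (1 rows):
orders.kind
red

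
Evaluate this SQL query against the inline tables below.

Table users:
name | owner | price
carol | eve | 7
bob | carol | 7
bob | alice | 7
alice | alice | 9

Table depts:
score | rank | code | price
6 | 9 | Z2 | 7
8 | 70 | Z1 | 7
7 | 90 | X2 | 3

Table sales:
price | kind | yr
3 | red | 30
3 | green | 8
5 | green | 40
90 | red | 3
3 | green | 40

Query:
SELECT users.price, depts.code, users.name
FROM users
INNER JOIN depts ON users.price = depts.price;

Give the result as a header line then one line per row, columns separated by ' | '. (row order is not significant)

== RESULT ==
users.price | depts.code | users.name
7 | Z2 | carol
7 | Z1 | carol
7 | Z2 | bob
7 | Z1 | bob
7 | Z2 | bob
7 | Z1 | bob

Derivation:
After JOIN depts (6 rows):
users.name | users.owner | users.price | depts.score | depts.rank | depts.code | depts.price
carol | eve | 7 | 6 | 9 | Z2 | 7
carol | eve | 7 | 8 | 70 | Z1 | 7
bob | carol | 7 | 6 | 9 | Z2 | 7
bob | carol | 7 | 8 | 70 | Z1 | 7
bob | alice | 7 | 6 | 9 | Z2 | 7
bob | alice | 7 | 8 | 70 | Z1 | 7
After SELECT (6 rows):
users.price | depts.code | users.name
7 | Z2 | carol
7 | Z1 | carol
7 | Z2 | bob
7 | Z1 | bob
7 | Z2 | bob
7 | Z1 | bob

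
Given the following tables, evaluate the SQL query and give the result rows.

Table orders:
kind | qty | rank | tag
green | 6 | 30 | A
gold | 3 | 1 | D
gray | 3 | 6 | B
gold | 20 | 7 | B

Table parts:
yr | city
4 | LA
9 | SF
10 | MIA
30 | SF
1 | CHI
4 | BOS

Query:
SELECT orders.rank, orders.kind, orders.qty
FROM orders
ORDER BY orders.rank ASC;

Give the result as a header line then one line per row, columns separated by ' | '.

After SELECT (4 rows):
orders.rank | orders.kind | orders.qty
30 | green | 6
1 | gold | 3
6 | gray | 3
7 | gold | 20
After ORDER BY (4 rows):
orders.rank | orders.kind | orders.qty
1 | gold | 3
6 | gray | 3
7 | gold | 20
30 | green | 6

== RESULT ==
orders.rank | orders.kind | orders.qty
1 | gold | 3
6 | gray | 3
7 | gold | 20
30 | green | 6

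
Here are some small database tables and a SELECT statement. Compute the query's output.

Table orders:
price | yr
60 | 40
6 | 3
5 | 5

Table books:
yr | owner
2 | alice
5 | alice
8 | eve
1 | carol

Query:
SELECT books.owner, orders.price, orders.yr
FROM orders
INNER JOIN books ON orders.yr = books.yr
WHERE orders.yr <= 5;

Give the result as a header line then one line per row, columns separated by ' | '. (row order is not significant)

After JOIN books (1 rows):
orders.price | orders.yr | books.yr | books.owner
5 | 5 | 5 | alice
After WHERE (1 rows):
orders.price | orders.yr | books.yr | books.owner
5 | 5 | 5 | alice
After SELECT (1 rows):
books.owner | orders.price | orders.yr
alice | 5 | 5

== RESULT ==
books.owner | orders.price | orders.yr
alice | 5 | 5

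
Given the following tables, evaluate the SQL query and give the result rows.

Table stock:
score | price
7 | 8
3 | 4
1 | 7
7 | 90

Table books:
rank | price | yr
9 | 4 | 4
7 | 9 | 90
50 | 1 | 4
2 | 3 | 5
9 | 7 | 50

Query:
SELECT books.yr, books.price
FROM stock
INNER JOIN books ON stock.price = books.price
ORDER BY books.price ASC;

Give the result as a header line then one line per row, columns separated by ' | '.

== RESULT ==
books.yr | books.price
4 | 4
50 | 7

Derivation:
After JOIN books (2 rows):
stock.score | stock.price | books.rank | books.price | books.yr
3 | 4 | 9 | 4 | 4
1 | 7 | 9 | 7 | 50
After SELECT (2 rows):
books.yr | books.price
4 | 4
50 | 7
After ORDER BY (2 rows):
books.yr | books.price
4 | 4
50 | 7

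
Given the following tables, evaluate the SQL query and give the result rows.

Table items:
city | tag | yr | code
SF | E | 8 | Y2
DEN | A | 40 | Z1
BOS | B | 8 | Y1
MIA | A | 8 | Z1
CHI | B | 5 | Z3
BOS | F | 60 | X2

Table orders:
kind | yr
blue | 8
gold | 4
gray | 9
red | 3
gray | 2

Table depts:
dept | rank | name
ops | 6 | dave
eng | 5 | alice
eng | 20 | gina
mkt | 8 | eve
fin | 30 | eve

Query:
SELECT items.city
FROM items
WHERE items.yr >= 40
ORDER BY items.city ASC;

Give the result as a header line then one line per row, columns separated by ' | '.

== RESULT ==
items.city
BOS
DEN

Derivation:
After WHERE (2 rows):
items.city | items.tag | items.yr | items.code
DEN | A | 40 | Z1
BOS | F | 60 | X2
After SELECT (2 rows):
items.city
DEN
BOS
After ORDER BY (2 rows):
items.city
BOS
DEN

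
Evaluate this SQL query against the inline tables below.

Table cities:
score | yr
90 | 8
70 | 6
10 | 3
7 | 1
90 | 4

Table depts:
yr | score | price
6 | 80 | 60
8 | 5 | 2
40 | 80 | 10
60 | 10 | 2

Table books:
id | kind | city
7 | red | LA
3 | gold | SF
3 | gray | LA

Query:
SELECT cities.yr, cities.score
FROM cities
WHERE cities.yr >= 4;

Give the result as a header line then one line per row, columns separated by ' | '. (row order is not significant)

After WHERE (3 rows):
cities.score | cities.yr
90 | 8
70 | 6
90 | 4
After SELECT (3 rows):
cities.yr | cities.score
8 | 90
6 | 70
4 | 90

== RESULT ==
cities.yr | cities.score
8 | 90
6 | 70
4 | 90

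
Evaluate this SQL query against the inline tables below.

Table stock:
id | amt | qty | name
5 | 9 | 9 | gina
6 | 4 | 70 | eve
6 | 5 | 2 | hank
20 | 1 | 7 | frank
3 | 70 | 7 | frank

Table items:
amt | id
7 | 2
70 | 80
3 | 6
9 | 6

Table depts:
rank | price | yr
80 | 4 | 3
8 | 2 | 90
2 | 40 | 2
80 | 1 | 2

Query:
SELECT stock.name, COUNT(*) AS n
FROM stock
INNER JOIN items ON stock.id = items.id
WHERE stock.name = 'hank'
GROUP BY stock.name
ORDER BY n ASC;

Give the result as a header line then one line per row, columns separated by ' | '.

== RESULT ==
stock.name | n
hank | 2

Derivation:
After JOIN items (4 rows):
stock.id | stock.amt | stock.qty | stock.name | items.amt | items.id
6 | 4 | 70 | eve | 3 | 6
6 | 4 | 70 | eve | 9 | 6
6 | 5 | 2 | hank | 3 | 6
6 | 5 | 2 | hank | 9 | 6
After WHERE (2 rows):
stock.id | stock.amt | stock.qty | stock.name | items.amt | items.id
6 | 5 | 2 | hank | 3 | 6
6 | 5 | 2 | hank | 9 | 6
After GROUP BY (1 rows):
stock.name | n
hank | 2
After ORDER BY (1 rows):
stock.name | n
hank | 2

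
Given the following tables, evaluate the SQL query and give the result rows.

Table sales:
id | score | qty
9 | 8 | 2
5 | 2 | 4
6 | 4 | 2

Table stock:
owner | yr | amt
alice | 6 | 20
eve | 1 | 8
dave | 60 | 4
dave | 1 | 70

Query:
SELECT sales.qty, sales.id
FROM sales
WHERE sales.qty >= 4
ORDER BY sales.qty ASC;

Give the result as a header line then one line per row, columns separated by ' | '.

After WHERE (1 rows):
sales.id | sales.score | sales.qty
5 | 2 | 4
After SELECT (1 rows):
sales.qty | sales.id
4 | 5
After ORDER BY (1 rows):
sales.qty | sales.id
4 | 5

== RESULT ==
sales.qty | sales.id
4 | 5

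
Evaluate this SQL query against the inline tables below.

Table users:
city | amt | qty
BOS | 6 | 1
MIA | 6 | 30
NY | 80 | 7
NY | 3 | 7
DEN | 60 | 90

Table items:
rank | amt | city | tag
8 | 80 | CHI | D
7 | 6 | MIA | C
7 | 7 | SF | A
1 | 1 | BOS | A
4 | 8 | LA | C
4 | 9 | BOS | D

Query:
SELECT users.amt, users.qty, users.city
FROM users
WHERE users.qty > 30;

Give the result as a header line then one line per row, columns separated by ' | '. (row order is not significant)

== RESULT ==
users.amt | users.qty | users.city
60 | 90 | DEN

Derivation:
After WHERE (1 rows):
users.city | users.amt | users.qty
DEN | 60 | 90
After SELECT (1 rows):
users.amt | users.qty | users.city
60 | 90 | DEN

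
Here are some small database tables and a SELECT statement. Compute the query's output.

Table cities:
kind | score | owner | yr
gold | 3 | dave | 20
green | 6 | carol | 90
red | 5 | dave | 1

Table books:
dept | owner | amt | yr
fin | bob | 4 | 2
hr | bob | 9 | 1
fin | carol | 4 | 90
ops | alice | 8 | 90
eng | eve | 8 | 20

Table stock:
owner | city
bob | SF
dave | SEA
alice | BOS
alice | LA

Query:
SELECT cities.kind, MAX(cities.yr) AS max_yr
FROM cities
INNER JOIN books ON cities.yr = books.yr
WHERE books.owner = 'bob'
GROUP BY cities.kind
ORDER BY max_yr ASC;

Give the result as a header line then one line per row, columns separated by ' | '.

== RESULT ==
cities.kind | max_yr
red | 1

Derivation:
After JOIN books (4 rows):
cities.kind | cities.score | cities.owner | cities.yr | books.dept | books.owner | books.amt | books.yr
gold | 3 | dave | 20 | eng | eve | 8 | 20
green | 6 | carol | 90 | fin | carol | 4 | 90
green | 6 | carol | 90 | ops | alice | 8 | 90
red | 5 | dave | 1 | hr | bob | 9 | 1
After WHERE (1 rows):
cities.kind | cities.score | cities.owner | cities.yr | books.dept | books.owner | books.amt | books.yr
red | 5 | dave | 1 | hr | bob | 9 | 1
After GROUP BY (1 rows):
cities.kind | max_yr
red | 1
After ORDER BY (1 rows):
cities.kind | max_yr
red | 1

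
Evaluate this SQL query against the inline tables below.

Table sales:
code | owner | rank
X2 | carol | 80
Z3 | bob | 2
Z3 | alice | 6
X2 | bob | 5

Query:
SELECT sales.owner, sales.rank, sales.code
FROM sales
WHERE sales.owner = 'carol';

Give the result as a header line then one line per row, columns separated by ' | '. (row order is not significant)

After WHERE (1 rows):
sales.code | sales.owner | sales.rank
X2 | carol | 80
After SELECT (1 rows):
sales.owner | sales.rank | sales.code
carol | 80 | X2

== RESULT ==
sales.owner | sales.rank | sales.code
carol | 80 | X2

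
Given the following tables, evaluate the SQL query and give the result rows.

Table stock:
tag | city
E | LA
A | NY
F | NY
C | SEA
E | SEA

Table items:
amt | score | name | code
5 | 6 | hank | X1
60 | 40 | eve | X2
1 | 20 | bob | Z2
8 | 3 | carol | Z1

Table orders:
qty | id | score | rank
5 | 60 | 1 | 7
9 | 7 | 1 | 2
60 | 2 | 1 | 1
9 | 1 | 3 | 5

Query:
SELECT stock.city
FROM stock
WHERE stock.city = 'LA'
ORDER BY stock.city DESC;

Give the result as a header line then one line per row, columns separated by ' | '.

After WHERE (1 rows):
stock.tag | stock.city
E | LA
After SELECT (1 rows):
stock.city
LA
After ORDER BY (1 rows):
stock.city
LA

== RESULT ==
stock.city
LA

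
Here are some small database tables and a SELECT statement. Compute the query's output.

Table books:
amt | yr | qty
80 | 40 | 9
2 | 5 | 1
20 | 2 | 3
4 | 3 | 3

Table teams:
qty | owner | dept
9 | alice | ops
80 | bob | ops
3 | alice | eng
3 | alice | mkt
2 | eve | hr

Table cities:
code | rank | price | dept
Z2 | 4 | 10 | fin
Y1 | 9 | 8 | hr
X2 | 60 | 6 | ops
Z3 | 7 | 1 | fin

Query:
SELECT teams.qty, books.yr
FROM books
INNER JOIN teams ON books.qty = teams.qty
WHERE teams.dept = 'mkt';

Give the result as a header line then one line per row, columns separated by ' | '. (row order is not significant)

== RESULT ==
teams.qty | books.yr
3 | 2
3 | 3

Derivation:
After JOIN teams (5 rows):
books.amt | books.yr | books.qty | teams.qty | teams.owner | teams.dept
80 | 40 | 9 | 9 | alice | ops
20 | 2 | 3 | 3 | alice | eng
20 | 2 | 3 | 3 | alice | mkt
4 | 3 | 3 | 3 | alice | eng
4 | 3 | 3 | 3 | alice | mkt
After WHERE (2 rows):
books.amt | books.yr | books.qty | teams.qty | teams.owner | teams.dept
20 | 2 | 3 | 3 | alice | mkt
4 | 3 | 3 | 3 | alice | mkt
After SELECT (2 rows):
teams.qty | books.yr
3 | 2
3 | 3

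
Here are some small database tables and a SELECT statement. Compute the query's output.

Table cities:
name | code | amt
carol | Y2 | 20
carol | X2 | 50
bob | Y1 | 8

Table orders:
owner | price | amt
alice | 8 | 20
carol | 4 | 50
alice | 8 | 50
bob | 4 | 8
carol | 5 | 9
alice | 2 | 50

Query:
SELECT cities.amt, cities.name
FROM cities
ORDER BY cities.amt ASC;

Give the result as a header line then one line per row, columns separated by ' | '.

After SELECT (3 rows):
cities.amt | cities.name
20 | carol
50 | carol
8 | bob
After ORDER BY (3 rows):
cities.amt | cities.name
8 | bob
20 | carol
50 | carol

== RESULT ==
cities.amt | cities.name
8 | bob
20 | carol
50 | carol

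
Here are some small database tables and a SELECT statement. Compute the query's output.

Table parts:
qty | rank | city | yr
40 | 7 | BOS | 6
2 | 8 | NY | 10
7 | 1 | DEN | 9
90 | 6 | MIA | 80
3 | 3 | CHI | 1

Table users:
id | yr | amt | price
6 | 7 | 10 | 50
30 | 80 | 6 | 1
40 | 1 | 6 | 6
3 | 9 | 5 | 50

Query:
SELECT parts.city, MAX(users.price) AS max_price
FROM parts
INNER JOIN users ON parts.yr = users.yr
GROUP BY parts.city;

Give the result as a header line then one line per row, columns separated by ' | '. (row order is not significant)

After JOIN users (3 rows):
parts.qty | parts.rank | parts.city | parts.yr | users.id | users.yr | users.amt | users.price
7 | 1 | DEN | 9 | 3 | 9 | 5 | 50
90 | 6 | MIA | 80 | 30 | 80 | 6 | 1
3 | 3 | CHI | 1 | 40 | 1 | 6 | 6
After GROUP BY (3 rows):
parts.city | max_price
DEN | 50
MIA | 1
CHI | 6

== RESULT ==
parts.city | max_price
DEN | 50
MIA | 1
CHI | 6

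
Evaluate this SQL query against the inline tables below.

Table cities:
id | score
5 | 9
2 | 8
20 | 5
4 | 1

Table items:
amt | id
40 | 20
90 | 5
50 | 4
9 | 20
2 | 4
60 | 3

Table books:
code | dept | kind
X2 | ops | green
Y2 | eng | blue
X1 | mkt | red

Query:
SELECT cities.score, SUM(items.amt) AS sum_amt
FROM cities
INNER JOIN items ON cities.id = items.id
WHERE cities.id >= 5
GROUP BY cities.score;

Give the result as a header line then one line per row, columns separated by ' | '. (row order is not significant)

After JOIN items (5 rows):
cities.id | cities.score | items.amt | items.id
5 | 9 | 90 | 5
20 | 5 | 40 | 20
20 | 5 | 9 | 20
4 | 1 | 50 | 4
4 | 1 | 2 | 4
After WHERE (3 rows):
cities.id | cities.score | items.amt | items.id
5 | 9 | 90 | 5
20 | 5 | 40 | 20
20 | 5 | 9 | 20
After GROUP BY (2 rows):
cities.score | sum_amt
9 | 90
5 | 49

== RESULT ==
cities.score | sum_amt
9 | 90
5 | 49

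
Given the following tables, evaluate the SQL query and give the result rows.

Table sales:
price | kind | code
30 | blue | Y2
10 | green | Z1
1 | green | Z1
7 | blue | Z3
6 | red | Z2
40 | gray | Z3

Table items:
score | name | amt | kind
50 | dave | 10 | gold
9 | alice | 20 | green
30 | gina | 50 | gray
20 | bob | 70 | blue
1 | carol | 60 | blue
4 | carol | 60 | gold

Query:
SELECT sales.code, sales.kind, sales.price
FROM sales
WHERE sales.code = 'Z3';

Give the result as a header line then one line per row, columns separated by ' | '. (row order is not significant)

After WHERE (2 rows):
sales.price | sales.kind | sales.code
7 | blue | Z3
40 | gray | Z3
After SELECT (2 rows):
sales.code | sales.kind | sales.price
Z3 | blue | 7
Z3 | gray | 40

== RESULT ==
sales.code | sales.kind | sales.price
Z3 | blue | 7
Z3 | gray | 40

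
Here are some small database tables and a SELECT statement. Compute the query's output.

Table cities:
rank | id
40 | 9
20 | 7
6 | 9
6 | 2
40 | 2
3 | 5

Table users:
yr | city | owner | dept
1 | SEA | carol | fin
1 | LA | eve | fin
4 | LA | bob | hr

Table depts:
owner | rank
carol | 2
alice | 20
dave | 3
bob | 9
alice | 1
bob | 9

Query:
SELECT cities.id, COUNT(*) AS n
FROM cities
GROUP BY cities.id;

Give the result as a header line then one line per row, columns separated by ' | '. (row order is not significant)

After GROUP BY (4 rows):
cities.id | n
9 | 2
7 | 1
2 | 2
5 | 1

== RESULT ==
cities.id | n
9 | 2
7 | 1
2 | 2
5 | 1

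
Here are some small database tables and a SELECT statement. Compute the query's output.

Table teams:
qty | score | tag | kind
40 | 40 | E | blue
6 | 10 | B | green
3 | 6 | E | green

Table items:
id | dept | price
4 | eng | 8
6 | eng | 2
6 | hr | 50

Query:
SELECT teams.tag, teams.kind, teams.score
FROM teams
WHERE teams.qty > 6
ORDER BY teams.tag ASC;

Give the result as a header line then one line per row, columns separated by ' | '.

After WHERE (1 rows):
teams.qty | teams.score | teams.tag | teams.kind
40 | 40 | E | blue
After SELECT (1 rows):
teams.tag | teams.kind | teams.score
E | blue | 40
After ORDER BY (1 rows):
teams.tag | teams.kind | teams.score
E | blue | 40

== RESULT ==
teams.tag | teams.kind | teams.score
E | blue | 40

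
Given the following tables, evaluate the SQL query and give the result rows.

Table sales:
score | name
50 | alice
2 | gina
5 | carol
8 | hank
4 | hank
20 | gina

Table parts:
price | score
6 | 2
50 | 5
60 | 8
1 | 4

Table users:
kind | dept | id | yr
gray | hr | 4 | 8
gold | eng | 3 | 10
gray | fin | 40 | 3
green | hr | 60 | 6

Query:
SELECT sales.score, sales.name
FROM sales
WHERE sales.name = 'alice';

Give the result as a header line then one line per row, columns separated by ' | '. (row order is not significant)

== RESULT ==
sales.score | sales.name
50 | alice

Derivation:
After WHERE (1 rows):
sales.score | sales.name
50 | alice
After SELECT (1 rows):
sales.score | sales.name
50 | alice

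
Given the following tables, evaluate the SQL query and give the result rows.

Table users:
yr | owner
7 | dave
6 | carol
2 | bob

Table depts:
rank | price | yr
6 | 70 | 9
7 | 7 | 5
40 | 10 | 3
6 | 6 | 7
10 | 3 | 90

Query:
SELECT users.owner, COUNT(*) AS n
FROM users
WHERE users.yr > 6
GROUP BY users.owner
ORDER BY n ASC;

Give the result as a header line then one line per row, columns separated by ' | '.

After WHERE (1 rows):
users.yr | users.owner
7 | dave
After GROUP BY (1 rows):
users.owner | n
dave | 1
After ORDER BY (1 rows):
users.owner | n
dave | 1

== RESULT ==
users.owner | n
dave | 1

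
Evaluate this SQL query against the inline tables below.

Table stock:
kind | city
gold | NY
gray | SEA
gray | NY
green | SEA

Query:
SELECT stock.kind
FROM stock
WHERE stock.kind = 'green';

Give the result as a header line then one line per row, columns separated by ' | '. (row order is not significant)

== RESULT ==
stock.kind
green

Derivation:
After WHERE (1 rows):
stock.kind | stock.city
green | SEA
After SELECT (1 rows):
stock.kind
green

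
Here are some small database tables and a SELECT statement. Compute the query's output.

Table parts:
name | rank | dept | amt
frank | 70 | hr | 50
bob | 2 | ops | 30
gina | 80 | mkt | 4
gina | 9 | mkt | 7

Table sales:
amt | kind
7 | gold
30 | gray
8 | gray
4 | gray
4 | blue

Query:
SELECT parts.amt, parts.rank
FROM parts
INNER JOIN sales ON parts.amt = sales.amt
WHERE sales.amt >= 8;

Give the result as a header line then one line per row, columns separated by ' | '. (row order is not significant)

After JOIN sales (4 rows):
parts.name | parts.rank | parts.dept | parts.amt | sales.amt | sales.kind
bob | 2 | ops | 30 | 30 | gray
gina | 80 | mkt | 4 | 4 | gray
gina | 80 | mkt | 4 | 4 | blue
gina | 9 | mkt | 7 | 7 | gold
After WHERE (1 rows):
parts.name | parts.rank | parts.dept | parts.amt | sales.amt | sales.kind
bob | 2 | ops | 30 | 30 | gray
After SELECT (1 rows):
parts.amt | parts.rank
30 | 2

== RESULT ==
parts.amt | parts.rank
30 | 2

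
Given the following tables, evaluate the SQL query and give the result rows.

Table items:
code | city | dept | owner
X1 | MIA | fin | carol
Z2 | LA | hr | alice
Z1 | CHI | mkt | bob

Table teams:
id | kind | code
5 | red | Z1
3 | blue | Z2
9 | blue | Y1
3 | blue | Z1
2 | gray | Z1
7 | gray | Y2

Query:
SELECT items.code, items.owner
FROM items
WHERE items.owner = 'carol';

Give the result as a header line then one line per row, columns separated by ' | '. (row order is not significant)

After WHERE (1 rows):
items.code | items.city | items.dept | items.owner
X1 | MIA | fin | carol
After SELECT (1 rows):
items.code | items.owner
X1 | carol

== RESULT ==
items.code | items.owner
X1 | carol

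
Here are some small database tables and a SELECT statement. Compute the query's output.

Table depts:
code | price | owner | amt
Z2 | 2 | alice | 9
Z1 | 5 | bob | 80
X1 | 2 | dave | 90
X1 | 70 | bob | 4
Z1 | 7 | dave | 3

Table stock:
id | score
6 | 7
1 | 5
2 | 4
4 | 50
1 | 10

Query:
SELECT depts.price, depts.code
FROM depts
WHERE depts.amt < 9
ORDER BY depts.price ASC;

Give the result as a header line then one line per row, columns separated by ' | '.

After WHERE (2 rows):
depts.code | depts.price | depts.owner | depts.amt
X1 | 70 | bob | 4
Z1 | 7 | dave | 3
After SELECT (2 rows):
depts.price | depts.code
70 | X1
7 | Z1
After ORDER BY (2 rows):
depts.price | depts.code
7 | Z1
70 | X1

== RESULT ==
depts.price | depts.code
7 | Z1
70 | X1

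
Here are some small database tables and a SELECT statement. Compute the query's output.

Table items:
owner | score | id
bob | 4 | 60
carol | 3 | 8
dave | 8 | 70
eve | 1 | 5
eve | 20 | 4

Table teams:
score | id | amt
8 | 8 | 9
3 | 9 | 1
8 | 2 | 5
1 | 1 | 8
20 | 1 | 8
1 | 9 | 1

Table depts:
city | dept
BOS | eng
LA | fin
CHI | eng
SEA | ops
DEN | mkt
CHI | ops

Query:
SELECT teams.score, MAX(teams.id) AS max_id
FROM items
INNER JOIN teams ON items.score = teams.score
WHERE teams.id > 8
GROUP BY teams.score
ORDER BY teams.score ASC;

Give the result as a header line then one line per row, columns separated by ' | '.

== RESULT ==
teams.score | max_id
1 | 9
3 | 9

Derivation:
After JOIN teams (6 rows):
items.owner | items.score | items.id | teams.score | teams.id | teams.amt
carol | 3 | 8 | 3 | 9 | 1
dave | 8 | 70 | 8 | 8 | 9
dave | 8 | 70 | 8 | 2 | 5
eve | 1 | 5 | 1 | 1 | 8
eve | 1 | 5 | 1 | 9 | 1
eve | 20 | 4 | 20 | 1 | 8
After WHERE (2 rows):
items.owner | items.score | items.id | teams.score | teams.id | teams.amt
carol | 3 | 8 | 3 | 9 | 1
eve | 1 | 5 | 1 | 9 | 1
After GROUP BY (2 rows):
teams.score | max_id
3 | 9
1 | 9
After ORDER BY (2 rows):
teams.score | max_id
1 | 9
3 | 9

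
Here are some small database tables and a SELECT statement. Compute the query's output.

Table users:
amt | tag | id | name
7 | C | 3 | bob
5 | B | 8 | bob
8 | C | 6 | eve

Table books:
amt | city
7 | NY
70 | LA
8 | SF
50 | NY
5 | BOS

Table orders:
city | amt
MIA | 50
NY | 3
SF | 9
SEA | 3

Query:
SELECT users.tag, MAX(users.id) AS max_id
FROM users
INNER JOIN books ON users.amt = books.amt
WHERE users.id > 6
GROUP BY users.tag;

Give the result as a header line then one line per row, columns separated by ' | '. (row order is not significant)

== RESULT ==
users.tag | max_id
B | 8

Derivation:
After JOIN books (3 rows):
users.amt | users.tag | users.id | users.name | books.amt | books.city
7 | C | 3 | bob | 7 | NY
5 | B | 8 | bob | 5 | BOS
8 | C | 6 | eve | 8 | SF
After WHERE (1 rows):
users.amt | users.tag | users.id | users.name | books.amt | books.city
5 | B | 8 | bob | 5 | BOS
After GROUP BY (1 rows):
users.tag | max_id
B | 8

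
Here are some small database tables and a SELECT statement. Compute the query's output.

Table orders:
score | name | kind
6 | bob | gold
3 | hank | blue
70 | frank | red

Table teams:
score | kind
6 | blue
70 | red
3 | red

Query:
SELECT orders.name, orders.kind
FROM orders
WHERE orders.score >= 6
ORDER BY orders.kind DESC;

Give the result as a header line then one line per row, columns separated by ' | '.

After WHERE (2 rows):
orders.score | orders.name | orders.kind
6 | bob | gold
70 | frank | red
After SELECT (2 rows):
orders.name | orders.kind
bob | gold
frank | red
After ORDER BY (2 rows):
orders.name | orders.kind
frank | red
bob | gold

== RESULT ==
orders.name | orders.kind
frank | red
bob | gold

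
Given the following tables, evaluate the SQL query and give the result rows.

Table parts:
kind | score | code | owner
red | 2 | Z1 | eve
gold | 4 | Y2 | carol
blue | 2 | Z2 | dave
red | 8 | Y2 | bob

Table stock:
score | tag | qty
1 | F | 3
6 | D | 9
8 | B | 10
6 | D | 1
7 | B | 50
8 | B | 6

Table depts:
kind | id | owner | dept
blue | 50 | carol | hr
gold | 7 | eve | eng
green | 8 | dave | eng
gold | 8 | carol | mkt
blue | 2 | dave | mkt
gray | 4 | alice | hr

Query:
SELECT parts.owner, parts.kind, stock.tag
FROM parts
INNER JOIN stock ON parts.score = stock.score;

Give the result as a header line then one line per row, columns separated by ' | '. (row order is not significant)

After JOIN stock (2 rows):
parts.kind | parts.score | parts.code | parts.owner | stock.score | stock.tag | stock.qty
red | 8 | Y2 | bob | 8 | B | 10
red | 8 | Y2 | bob | 8 | B | 6
After SELECT (2 rows):
parts.owner | parts.kind | stock.tag
bob | red | B
bob | red | B

== RESULT ==
parts.owner | parts.kind | stock.tag
bob | red | B
bob | red | B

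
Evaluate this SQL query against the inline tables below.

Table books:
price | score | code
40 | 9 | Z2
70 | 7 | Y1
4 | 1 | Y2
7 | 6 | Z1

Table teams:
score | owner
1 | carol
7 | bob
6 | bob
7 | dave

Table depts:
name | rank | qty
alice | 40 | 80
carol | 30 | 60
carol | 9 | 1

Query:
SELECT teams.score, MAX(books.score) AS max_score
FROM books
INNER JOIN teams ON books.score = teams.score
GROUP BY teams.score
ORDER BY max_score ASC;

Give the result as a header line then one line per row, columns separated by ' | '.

== RESULT ==
teams.score | max_score
1 | 1
6 | 6
7 | 7

Derivation:
After JOIN teams (4 rows):
books.price | books.score | books.code | teams.score | teams.owner
70 | 7 | Y1 | 7 | bob
70 | 7 | Y1 | 7 | dave
4 | 1 | Y2 | 1 | carol
7 | 6 | Z1 | 6 | bob
After GROUP BY (3 rows):
teams.score | max_score
7 | 7
1 | 1
6 | 6
After ORDER BY (3 rows):
teams.score | max_score
1 | 1
6 | 6
7 | 7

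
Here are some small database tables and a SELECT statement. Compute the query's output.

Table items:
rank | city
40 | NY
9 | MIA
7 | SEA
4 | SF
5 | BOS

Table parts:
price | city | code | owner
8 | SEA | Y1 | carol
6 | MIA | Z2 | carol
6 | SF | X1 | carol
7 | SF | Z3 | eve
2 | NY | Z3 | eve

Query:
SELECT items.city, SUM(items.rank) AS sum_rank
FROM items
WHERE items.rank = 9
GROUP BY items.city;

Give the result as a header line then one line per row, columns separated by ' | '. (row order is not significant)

After WHERE (1 rows):
items.rank | items.city
9 | MIA
After GROUP BY (1 rows):
items.city | sum_rank
MIA | 9

== RESULT ==
items.city | sum_rank
MIA | 9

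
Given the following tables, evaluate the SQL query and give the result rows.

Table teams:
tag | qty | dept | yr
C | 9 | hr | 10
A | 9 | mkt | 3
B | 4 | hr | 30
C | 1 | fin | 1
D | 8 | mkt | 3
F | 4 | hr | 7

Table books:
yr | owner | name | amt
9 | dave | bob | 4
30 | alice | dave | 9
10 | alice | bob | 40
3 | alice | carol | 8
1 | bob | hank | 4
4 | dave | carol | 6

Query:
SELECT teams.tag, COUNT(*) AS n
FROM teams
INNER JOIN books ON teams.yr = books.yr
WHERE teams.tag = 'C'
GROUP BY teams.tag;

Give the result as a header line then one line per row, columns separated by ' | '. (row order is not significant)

After JOIN books (5 rows):
teams.tag | teams.qty | teams.dept | teams.yr | books.yr | books.owner | books.name | books.amt
C | 9 | hr | 10 | 10 | alice | bob | 40
A | 9 | mkt | 3 | 3 | alice | carol | 8
B | 4 | hr | 30 | 30 | alice | dave | 9
C | 1 | fin | 1 | 1 | bob | hank | 4
D | 8 | mkt | 3 | 3 | alice | carol | 8
After WHERE (2 rows):
teams.tag | teams.qty | teams.dept | teams.yr | books.yr | books.owner | books.name | books.amt
C | 9 | hr | 10 | 10 | alice | bob | 40
C | 1 | fin | 1 | 1 | bob | hank | 4
After GROUP BY (1 rows):
teams.tag | n
C | 2

== RESULT ==
teams.tag | n
C | 2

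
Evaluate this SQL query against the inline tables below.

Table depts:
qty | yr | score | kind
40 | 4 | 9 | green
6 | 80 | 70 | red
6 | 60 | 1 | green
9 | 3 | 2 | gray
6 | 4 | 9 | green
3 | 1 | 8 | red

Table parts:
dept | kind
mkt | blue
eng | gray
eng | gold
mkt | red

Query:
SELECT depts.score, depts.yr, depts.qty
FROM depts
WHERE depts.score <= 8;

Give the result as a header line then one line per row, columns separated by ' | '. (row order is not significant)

After WHERE (3 rows):
depts.qty | depts.yr | depts.score | depts.kind
6 | 60 | 1 | green
9 | 3 | 2 | gray
3 | 1 | 8 | red
After SELECT (3 rows):
depts.score | depts.yr | depts.qty
1 | 60 | 6
2 | 3 | 9
8 | 1 | 3

== RESULT ==
depts.score | depts.yr | depts.qty
1 | 60 | 6
2 | 3 | 9
8 | 1 | 3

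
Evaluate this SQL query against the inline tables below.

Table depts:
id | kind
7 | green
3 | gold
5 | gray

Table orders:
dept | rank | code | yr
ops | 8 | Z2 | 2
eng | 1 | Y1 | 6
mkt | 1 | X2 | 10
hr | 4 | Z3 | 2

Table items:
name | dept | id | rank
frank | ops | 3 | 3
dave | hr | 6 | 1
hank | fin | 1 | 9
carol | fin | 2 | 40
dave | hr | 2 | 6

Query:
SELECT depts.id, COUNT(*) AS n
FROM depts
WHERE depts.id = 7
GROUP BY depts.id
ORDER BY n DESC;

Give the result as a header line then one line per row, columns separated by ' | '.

After WHERE (1 rows):
depts.id | depts.kind
7 | green
After GROUP BY (1 rows):
depts.id | n
7 | 1
After ORDER BY (1 rows):
depts.id | n
7 | 1

== RESULT ==
depts.id | n
7 | 1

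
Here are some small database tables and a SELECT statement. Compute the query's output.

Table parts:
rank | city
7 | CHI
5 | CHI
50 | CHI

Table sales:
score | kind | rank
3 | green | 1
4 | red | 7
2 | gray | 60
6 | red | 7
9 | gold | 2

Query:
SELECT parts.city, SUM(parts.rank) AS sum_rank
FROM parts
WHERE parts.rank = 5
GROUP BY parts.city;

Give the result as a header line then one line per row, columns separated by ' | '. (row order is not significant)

== RESULT ==
parts.city | sum_rank
CHI | 5

Derivation:
After WHERE (1 rows):
parts.rank | parts.city
5 | CHI
After GROUP BY (1 rows):
parts.city | sum_rank
CHI | 5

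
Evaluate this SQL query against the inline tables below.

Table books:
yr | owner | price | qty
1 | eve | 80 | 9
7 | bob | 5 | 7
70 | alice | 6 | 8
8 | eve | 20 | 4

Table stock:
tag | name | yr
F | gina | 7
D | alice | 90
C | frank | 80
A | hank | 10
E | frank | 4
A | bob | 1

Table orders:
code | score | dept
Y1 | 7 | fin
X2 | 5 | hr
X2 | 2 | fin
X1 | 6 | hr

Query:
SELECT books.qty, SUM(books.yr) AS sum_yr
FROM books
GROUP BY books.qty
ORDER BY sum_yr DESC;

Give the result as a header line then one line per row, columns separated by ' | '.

== RESULT ==
books.qty | sum_yr
8 | 70
4 | 8
7 | 7
9 | 1

Derivation:
After GROUP BY (4 rows):
books.qty | sum_yr
9 | 1
7 | 7
8 | 70
4 | 8
After ORDER BY (4 rows):
books.qty | sum_yr
8 | 70
4 | 8
7 | 7
9 | 1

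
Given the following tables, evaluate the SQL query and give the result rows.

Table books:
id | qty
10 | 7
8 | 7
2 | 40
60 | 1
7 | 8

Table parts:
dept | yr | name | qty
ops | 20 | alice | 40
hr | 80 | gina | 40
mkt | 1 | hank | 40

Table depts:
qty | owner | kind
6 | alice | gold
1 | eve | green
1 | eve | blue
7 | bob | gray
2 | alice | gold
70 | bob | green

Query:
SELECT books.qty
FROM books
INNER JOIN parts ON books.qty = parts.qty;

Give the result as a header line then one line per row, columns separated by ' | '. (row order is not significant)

After JOIN parts (3 rows):
books.id | books.qty | parts.dept | parts.yr | parts.name | parts.qty
2 | 40 | ops | 20 | alice | 40
2 | 40 | hr | 80 | gina | 40
2 | 40 | mkt | 1 | hank | 40
After SELECT (3 rows):
books.qty
40
40
40

== RESULT ==
books.qty
40
40
40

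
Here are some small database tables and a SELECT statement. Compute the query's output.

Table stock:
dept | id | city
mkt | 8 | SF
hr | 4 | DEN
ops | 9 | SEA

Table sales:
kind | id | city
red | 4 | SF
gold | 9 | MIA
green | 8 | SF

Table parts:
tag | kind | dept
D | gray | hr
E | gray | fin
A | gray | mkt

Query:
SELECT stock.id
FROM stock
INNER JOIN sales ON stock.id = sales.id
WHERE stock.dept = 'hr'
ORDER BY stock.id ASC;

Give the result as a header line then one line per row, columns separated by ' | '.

After JOIN sales (3 rows):
stock.dept | stock.id | stock.city | sales.kind | sales.id | sales.city
mkt | 8 | SF | green | 8 | SF
hr | 4 | DEN | red | 4 | SF
ops | 9 | SEA | gold | 9 | MIA
After WHERE (1 rows):
stock.dept | stock.id | stock.city | sales.kind | sales.id | sales.city
hr | 4 | DEN | red | 4 | SF
After SELECT (1 rows):
stock.id
4
After ORDER BY (1 rows):
stock.id
4

== RESULT ==
stock.id
4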